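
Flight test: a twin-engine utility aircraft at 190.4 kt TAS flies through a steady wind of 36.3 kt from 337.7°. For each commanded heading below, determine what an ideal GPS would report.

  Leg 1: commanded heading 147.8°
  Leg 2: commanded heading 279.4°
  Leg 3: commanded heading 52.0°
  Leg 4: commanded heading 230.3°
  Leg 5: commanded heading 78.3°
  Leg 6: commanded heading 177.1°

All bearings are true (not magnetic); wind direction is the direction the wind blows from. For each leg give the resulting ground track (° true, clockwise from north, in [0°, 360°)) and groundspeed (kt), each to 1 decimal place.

Leg 1: heading 147.8°; drift +1.6° → track 149.4°, groundspeed 226.2 kt
Leg 2: heading 279.4°; drift -10.2° → track 269.2°, groundspeed 174.1 kt
Leg 3: heading 52.0°; drift +11.0° → track 63.0°, groundspeed 183.9 kt
Leg 4: heading 230.3°; drift -9.8° → track 220.5°, groundspeed 204.2 kt
Leg 5: heading 78.3°; drift +10.3° → track 88.6°, groundspeed 200.3 kt
Leg 6: heading 177.1°; drift -3.1° → track 174.0°, groundspeed 225.0 kt

Leg 1: track=149.4°, groundspeed=226.2 kt
Leg 2: track=269.2°, groundspeed=174.1 kt
Leg 3: track=63.0°, groundspeed=183.9 kt
Leg 4: track=220.5°, groundspeed=204.2 kt
Leg 5: track=88.6°, groundspeed=200.3 kt
Leg 6: track=174.0°, groundspeed=225.0 kt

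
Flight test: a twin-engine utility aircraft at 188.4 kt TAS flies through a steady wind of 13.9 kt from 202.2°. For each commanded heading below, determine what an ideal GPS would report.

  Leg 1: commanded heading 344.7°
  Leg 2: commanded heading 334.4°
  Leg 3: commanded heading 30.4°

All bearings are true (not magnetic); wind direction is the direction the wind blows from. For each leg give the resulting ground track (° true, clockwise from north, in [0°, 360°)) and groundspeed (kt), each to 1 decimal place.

Leg 1: heading 344.7°; drift +2.4° → track 347.1°, groundspeed 199.6 kt
Leg 2: heading 334.4°; drift +3.0° → track 337.4°, groundspeed 198.0 kt
Leg 3: heading 30.4°; drift -0.6° → track 29.8°, groundspeed 202.2 kt

Leg 1: track=347.1°, groundspeed=199.6 kt
Leg 2: track=337.4°, groundspeed=198.0 kt
Leg 3: track=29.8°, groundspeed=202.2 kt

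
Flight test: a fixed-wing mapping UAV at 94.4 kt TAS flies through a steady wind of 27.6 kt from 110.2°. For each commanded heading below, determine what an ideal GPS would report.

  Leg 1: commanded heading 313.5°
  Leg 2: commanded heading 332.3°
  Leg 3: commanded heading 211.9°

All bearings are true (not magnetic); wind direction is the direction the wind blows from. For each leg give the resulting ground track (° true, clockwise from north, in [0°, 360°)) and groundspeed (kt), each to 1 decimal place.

Leg 1: heading 313.5°; drift -5.2° → track 308.3°, groundspeed 120.2 kt
Leg 2: heading 332.3°; drift -9.2° → track 323.1°, groundspeed 116.4 kt
Leg 3: heading 211.9°; drift +15.1° → track 227.0°, groundspeed 103.6 kt

Leg 1: track=308.3°, groundspeed=120.2 kt
Leg 2: track=323.1°, groundspeed=116.4 kt
Leg 3: track=227.0°, groundspeed=103.6 kt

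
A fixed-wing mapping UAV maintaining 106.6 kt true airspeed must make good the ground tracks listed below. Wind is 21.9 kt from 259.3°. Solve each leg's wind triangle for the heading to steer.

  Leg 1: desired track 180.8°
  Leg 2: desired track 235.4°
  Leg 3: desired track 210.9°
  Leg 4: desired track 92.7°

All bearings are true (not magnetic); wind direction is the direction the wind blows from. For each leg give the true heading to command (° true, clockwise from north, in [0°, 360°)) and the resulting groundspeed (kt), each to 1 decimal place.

Leg 1: desired track 180.8°; wind correction +11.6° → command heading 192.4°, groundspeed 100.1 kt
Leg 2: desired track 235.4°; wind correction +4.8° → command heading 240.2°, groundspeed 86.2 kt
Leg 3: desired track 210.9°; wind correction +8.8° → command heading 219.7°, groundspeed 90.8 kt
Leg 4: desired track 92.7°; wind correction +2.7° → command heading 95.4°, groundspeed 127.8 kt

Leg 1: heading=192.4°, groundspeed=100.1 kt
Leg 2: heading=240.2°, groundspeed=86.2 kt
Leg 3: heading=219.7°, groundspeed=90.8 kt
Leg 4: heading=95.4°, groundspeed=127.8 kt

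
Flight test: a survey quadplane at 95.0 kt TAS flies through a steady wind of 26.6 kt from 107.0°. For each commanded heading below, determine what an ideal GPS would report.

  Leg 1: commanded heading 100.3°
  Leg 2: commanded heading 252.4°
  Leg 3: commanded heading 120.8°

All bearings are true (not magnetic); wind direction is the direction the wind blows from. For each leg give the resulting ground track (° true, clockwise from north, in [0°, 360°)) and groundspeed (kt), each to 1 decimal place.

Leg 1: track=97.7°, groundspeed=68.7 kt
Leg 2: track=259.8°, groundspeed=117.9 kt
Leg 3: track=126.0°, groundspeed=69.5 kt

Leg 1: heading 100.3°; drift -2.6° → track 97.7°, groundspeed 68.7 kt
Leg 2: heading 252.4°; drift +7.4° → track 259.8°, groundspeed 117.9 kt
Leg 3: heading 120.8°; drift +5.2° → track 126.0°, groundspeed 69.5 kt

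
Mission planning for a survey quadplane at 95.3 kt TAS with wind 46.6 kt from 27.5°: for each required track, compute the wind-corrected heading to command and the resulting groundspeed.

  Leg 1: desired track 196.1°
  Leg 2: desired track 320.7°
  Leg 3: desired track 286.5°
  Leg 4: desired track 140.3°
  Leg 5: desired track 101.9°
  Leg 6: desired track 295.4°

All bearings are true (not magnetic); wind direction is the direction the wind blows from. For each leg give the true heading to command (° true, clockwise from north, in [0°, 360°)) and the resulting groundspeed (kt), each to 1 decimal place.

Leg 1: desired track 196.1°; wind correction -5.5° → command heading 190.6°, groundspeed 140.5 kt
Leg 2: desired track 320.7°; wind correction +26.7° → command heading 347.4°, groundspeed 66.8 kt
Leg 3: desired track 286.5°; wind correction +28.7° → command heading 315.2°, groundspeed 92.5 kt
Leg 4: desired track 140.3°; wind correction -26.8° → command heading 113.5°, groundspeed 103.1 kt
Leg 5: desired track 101.9°; wind correction -28.1° → command heading 73.8°, groundspeed 71.5 kt
Leg 6: desired track 295.4°; wind correction +29.3° → command heading 324.7°, groundspeed 84.9 kt

Leg 1: heading=190.6°, groundspeed=140.5 kt
Leg 2: heading=347.4°, groundspeed=66.8 kt
Leg 3: heading=315.2°, groundspeed=92.5 kt
Leg 4: heading=113.5°, groundspeed=103.1 kt
Leg 5: heading=73.8°, groundspeed=71.5 kt
Leg 6: heading=324.7°, groundspeed=84.9 kt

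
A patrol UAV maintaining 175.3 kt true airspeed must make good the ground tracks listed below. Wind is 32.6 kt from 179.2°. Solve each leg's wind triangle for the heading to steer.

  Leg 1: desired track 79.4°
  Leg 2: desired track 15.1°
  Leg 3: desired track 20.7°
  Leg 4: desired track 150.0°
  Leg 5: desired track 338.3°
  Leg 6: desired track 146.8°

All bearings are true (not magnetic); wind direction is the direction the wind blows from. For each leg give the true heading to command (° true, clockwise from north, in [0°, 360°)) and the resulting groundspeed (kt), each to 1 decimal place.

Leg 1: desired track 79.4°; wind correction +10.6° → command heading 90.0°, groundspeed 177.9 kt
Leg 2: desired track 15.1°; wind correction +2.9° → command heading 18.0°, groundspeed 206.4 kt
Leg 3: desired track 20.7°; wind correction +3.9° → command heading 24.6°, groundspeed 205.2 kt
Leg 4: desired track 150.0°; wind correction +5.2° → command heading 155.2°, groundspeed 146.1 kt
Leg 5: desired track 338.3°; wind correction -3.8° → command heading 334.5°, groundspeed 205.4 kt
Leg 6: desired track 146.8°; wind correction +5.7° → command heading 152.5°, groundspeed 146.9 kt

Leg 1: heading=90.0°, groundspeed=177.9 kt
Leg 2: heading=18.0°, groundspeed=206.4 kt
Leg 3: heading=24.6°, groundspeed=205.2 kt
Leg 4: heading=155.2°, groundspeed=146.1 kt
Leg 5: heading=334.5°, groundspeed=205.4 kt
Leg 6: heading=152.5°, groundspeed=146.9 kt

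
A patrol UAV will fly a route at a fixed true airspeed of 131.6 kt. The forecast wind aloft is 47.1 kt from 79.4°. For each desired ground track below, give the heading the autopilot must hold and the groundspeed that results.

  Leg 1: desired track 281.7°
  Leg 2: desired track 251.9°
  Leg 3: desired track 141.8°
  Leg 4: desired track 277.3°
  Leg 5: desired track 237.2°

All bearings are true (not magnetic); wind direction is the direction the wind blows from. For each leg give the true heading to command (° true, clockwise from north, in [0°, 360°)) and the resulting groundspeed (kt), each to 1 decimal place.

Leg 1: desired track 281.7°; wind correction +7.8° → command heading 289.5°, groundspeed 174.0 kt
Leg 2: desired track 251.9°; wind correction -2.7° → command heading 249.2°, groundspeed 178.2 kt
Leg 3: desired track 141.8°; wind correction -18.5° → command heading 123.3°, groundspeed 103.0 kt
Leg 4: desired track 277.3°; wind correction +6.3° → command heading 283.6°, groundspeed 175.6 kt
Leg 5: desired track 237.2°; wind correction -7.8° → command heading 229.4°, groundspeed 174.0 kt

Leg 1: heading=289.5°, groundspeed=174.0 kt
Leg 2: heading=249.2°, groundspeed=178.2 kt
Leg 3: heading=123.3°, groundspeed=103.0 kt
Leg 4: heading=283.6°, groundspeed=175.6 kt
Leg 5: heading=229.4°, groundspeed=174.0 kt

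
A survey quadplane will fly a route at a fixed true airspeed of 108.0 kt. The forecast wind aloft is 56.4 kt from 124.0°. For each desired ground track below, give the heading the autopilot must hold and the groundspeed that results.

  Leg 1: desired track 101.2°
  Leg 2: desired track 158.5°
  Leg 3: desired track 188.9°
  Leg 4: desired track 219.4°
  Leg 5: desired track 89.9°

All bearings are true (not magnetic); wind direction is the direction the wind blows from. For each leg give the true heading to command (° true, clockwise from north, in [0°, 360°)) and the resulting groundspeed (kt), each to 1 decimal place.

Leg 1: desired track 101.2°; wind correction +11.7° → command heading 112.9°, groundspeed 53.8 kt
Leg 2: desired track 158.5°; wind correction -17.2° → command heading 141.3°, groundspeed 56.7 kt
Leg 3: desired track 188.9°; wind correction -28.2° → command heading 160.7°, groundspeed 71.2 kt
Leg 4: desired track 219.4°; wind correction -31.3° → command heading 188.1°, groundspeed 97.6 kt
Leg 5: desired track 89.9°; wind correction +17.0° → command heading 106.9°, groundspeed 56.6 kt

Leg 1: heading=112.9°, groundspeed=53.8 kt
Leg 2: heading=141.3°, groundspeed=56.7 kt
Leg 3: heading=160.7°, groundspeed=71.2 kt
Leg 4: heading=188.1°, groundspeed=97.6 kt
Leg 5: heading=106.9°, groundspeed=56.6 kt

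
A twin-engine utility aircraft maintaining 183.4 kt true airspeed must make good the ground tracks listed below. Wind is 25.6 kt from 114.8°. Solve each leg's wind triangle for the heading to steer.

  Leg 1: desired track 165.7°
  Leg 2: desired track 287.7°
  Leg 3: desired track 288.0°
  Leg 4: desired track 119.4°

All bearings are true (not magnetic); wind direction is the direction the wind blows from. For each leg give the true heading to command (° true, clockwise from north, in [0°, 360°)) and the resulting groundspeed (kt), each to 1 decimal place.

Leg 1: desired track 165.7°; wind correction -6.2° → command heading 159.5°, groundspeed 166.2 kt
Leg 2: desired track 287.7°; wind correction -1.0° → command heading 286.7°, groundspeed 208.8 kt
Leg 3: desired track 288.0°; wind correction -0.9° → command heading 287.1°, groundspeed 208.8 kt
Leg 4: desired track 119.4°; wind correction -0.6° → command heading 118.8°, groundspeed 157.9 kt

Leg 1: heading=159.5°, groundspeed=166.2 kt
Leg 2: heading=286.7°, groundspeed=208.8 kt
Leg 3: heading=287.1°, groundspeed=208.8 kt
Leg 4: heading=118.8°, groundspeed=157.9 kt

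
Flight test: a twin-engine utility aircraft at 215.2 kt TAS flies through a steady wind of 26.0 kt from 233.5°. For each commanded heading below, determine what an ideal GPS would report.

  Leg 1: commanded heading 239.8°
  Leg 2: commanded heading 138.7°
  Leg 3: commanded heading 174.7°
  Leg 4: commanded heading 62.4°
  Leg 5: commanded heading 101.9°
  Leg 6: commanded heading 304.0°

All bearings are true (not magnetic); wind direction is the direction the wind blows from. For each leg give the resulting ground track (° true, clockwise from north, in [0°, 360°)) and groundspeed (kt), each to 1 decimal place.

Leg 1: heading 239.8°; drift +0.9° → track 240.7°, groundspeed 189.4 kt
Leg 2: heading 138.7°; drift -6.8° → track 131.9°, groundspeed 218.9 kt
Leg 3: heading 174.7°; drift -6.3° → track 168.4°, groundspeed 203.0 kt
Leg 4: heading 62.4°; drift -1.0° → track 61.4°, groundspeed 240.9 kt
Leg 5: heading 101.9°; drift -4.8° → track 97.1°, groundspeed 233.3 kt
Leg 6: heading 304.0°; drift +6.8° → track 310.8°, groundspeed 208.0 kt

Leg 1: track=240.7°, groundspeed=189.4 kt
Leg 2: track=131.9°, groundspeed=218.9 kt
Leg 3: track=168.4°, groundspeed=203.0 kt
Leg 4: track=61.4°, groundspeed=240.9 kt
Leg 5: track=97.1°, groundspeed=233.3 kt
Leg 6: track=310.8°, groundspeed=208.0 kt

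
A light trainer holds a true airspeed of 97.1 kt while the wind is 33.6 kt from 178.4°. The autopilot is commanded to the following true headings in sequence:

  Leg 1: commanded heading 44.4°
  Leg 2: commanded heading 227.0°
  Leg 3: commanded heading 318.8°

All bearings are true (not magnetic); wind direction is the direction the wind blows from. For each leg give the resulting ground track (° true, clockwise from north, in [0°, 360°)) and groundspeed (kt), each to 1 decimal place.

Leg 1: track=33.1°, groundspeed=122.8 kt
Leg 2: track=245.6°, groundspeed=79.0 kt
Leg 3: track=328.7°, groundspeed=124.8 kt

Leg 1: heading 44.4°; drift -11.3° → track 33.1°, groundspeed 122.8 kt
Leg 2: heading 227.0°; drift +18.6° → track 245.6°, groundspeed 79.0 kt
Leg 3: heading 318.8°; drift +9.9° → track 328.7°, groundspeed 124.8 kt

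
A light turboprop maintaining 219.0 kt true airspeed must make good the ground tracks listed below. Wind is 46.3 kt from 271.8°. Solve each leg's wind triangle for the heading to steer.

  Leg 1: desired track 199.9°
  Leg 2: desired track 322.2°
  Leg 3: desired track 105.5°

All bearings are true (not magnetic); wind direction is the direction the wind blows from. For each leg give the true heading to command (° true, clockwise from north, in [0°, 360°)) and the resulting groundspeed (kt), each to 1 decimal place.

Leg 1: heading=211.5°, groundspeed=200.1 kt
Leg 2: heading=312.8°, groundspeed=186.6 kt
Leg 3: heading=108.4°, groundspeed=263.7 kt

Leg 1: desired track 199.9°; wind correction +11.6° → command heading 211.5°, groundspeed 200.1 kt
Leg 2: desired track 322.2°; wind correction -9.4° → command heading 312.8°, groundspeed 186.6 kt
Leg 3: desired track 105.5°; wind correction +2.9° → command heading 108.4°, groundspeed 263.7 kt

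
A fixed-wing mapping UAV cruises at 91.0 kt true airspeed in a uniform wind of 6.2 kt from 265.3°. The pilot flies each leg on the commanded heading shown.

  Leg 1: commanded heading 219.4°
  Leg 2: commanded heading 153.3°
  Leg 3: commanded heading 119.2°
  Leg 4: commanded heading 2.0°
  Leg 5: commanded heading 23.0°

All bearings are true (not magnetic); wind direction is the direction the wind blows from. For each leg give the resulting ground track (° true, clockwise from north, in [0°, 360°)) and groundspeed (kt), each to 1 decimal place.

Leg 1: track=216.5°, groundspeed=86.8 kt
Leg 2: track=149.8°, groundspeed=93.5 kt
Leg 3: track=117.1°, groundspeed=96.2 kt
Leg 4: track=5.8°, groundspeed=91.9 kt
Leg 5: track=26.3°, groundspeed=94.0 kt

Leg 1: heading 219.4°; drift -2.9° → track 216.5°, groundspeed 86.8 kt
Leg 2: heading 153.3°; drift -3.5° → track 149.8°, groundspeed 93.5 kt
Leg 3: heading 119.2°; drift -2.1° → track 117.1°, groundspeed 96.2 kt
Leg 4: heading 2.0°; drift +3.8° → track 5.8°, groundspeed 91.9 kt
Leg 5: heading 23.0°; drift +3.3° → track 26.3°, groundspeed 94.0 kt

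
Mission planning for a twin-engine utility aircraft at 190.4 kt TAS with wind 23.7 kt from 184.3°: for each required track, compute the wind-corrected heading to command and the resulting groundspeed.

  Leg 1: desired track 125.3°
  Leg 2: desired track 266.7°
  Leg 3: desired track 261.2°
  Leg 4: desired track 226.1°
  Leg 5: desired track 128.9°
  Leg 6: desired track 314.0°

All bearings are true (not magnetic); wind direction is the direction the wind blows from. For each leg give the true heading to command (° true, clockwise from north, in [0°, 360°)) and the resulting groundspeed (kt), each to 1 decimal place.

Leg 1: desired track 125.3°; wind correction +6.1° → command heading 131.4°, groundspeed 177.1 kt
Leg 2: desired track 266.7°; wind correction -7.1° → command heading 259.6°, groundspeed 185.8 kt
Leg 3: desired track 261.2°; wind correction -7.0° → command heading 254.2°, groundspeed 183.6 kt
Leg 4: desired track 226.1°; wind correction -4.8° → command heading 221.3°, groundspeed 172.1 kt
Leg 5: desired track 128.9°; wind correction +5.9° → command heading 134.8°, groundspeed 175.9 kt
Leg 6: desired track 314.0°; wind correction -5.5° → command heading 308.5°, groundspeed 204.7 kt

Leg 1: heading=131.4°, groundspeed=177.1 kt
Leg 2: heading=259.6°, groundspeed=185.8 kt
Leg 3: heading=254.2°, groundspeed=183.6 kt
Leg 4: heading=221.3°, groundspeed=172.1 kt
Leg 5: heading=134.8°, groundspeed=175.9 kt
Leg 6: heading=308.5°, groundspeed=204.7 kt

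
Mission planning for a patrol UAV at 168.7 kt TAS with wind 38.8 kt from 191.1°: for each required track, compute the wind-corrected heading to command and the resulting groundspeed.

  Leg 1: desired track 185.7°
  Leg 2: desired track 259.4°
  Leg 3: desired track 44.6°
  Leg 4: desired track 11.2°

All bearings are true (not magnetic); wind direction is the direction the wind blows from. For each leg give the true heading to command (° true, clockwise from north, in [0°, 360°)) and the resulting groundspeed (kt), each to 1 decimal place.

Leg 1: heading=186.9°, groundspeed=130.0 kt
Leg 2: heading=247.1°, groundspeed=150.5 kt
Leg 3: heading=51.9°, groundspeed=199.7 kt
Leg 4: heading=11.2°, groundspeed=207.5 kt

Leg 1: desired track 185.7°; wind correction +1.2° → command heading 186.9°, groundspeed 130.0 kt
Leg 2: desired track 259.4°; wind correction -12.3° → command heading 247.1°, groundspeed 150.5 kt
Leg 3: desired track 44.6°; wind correction +7.3° → command heading 51.9°, groundspeed 199.7 kt
Leg 4: desired track 11.2°; wind correction +0.0° → command heading 11.2°, groundspeed 207.5 kt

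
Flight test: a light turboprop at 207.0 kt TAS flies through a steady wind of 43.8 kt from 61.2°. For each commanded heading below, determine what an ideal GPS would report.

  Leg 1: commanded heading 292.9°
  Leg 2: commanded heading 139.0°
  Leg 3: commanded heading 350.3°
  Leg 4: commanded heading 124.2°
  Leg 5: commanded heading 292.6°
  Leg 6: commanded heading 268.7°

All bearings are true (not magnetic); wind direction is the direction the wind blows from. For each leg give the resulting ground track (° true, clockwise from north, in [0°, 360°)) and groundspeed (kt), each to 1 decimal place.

Leg 1: heading 292.9°; drift -8.4° → track 284.5°, groundspeed 236.7 kt
Leg 2: heading 139.0°; drift +12.2° → track 151.2°, groundspeed 202.3 kt
Leg 3: heading 350.3°; drift -12.1° → track 338.2°, groundspeed 197.1 kt
Leg 4: heading 124.2°; drift +11.8° → track 136.0°, groundspeed 191.1 kt
Leg 5: heading 292.6°; drift -8.3° → track 284.3°, groundspeed 236.8 kt
Leg 6: heading 268.7°; drift -4.7° → track 264.0°, groundspeed 246.7 kt

Leg 1: track=284.5°, groundspeed=236.7 kt
Leg 2: track=151.2°, groundspeed=202.3 kt
Leg 3: track=338.2°, groundspeed=197.1 kt
Leg 4: track=136.0°, groundspeed=191.1 kt
Leg 5: track=284.3°, groundspeed=236.8 kt
Leg 6: track=264.0°, groundspeed=246.7 kt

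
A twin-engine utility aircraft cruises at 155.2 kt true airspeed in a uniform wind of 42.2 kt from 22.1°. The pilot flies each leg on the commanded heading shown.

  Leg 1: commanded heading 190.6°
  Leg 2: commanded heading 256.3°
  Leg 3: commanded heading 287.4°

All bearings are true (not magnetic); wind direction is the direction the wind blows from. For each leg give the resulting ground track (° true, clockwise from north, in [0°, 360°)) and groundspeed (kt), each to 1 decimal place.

Leg 1: heading 190.6°; drift +2.5° → track 193.1°, groundspeed 196.7 kt
Leg 2: heading 256.3°; drift -10.8° → track 245.5°, groundspeed 183.1 kt
Leg 3: heading 287.4°; drift -14.8° → track 272.6°, groundspeed 164.1 kt

Leg 1: track=193.1°, groundspeed=196.7 kt
Leg 2: track=245.5°, groundspeed=183.1 kt
Leg 3: track=272.6°, groundspeed=164.1 kt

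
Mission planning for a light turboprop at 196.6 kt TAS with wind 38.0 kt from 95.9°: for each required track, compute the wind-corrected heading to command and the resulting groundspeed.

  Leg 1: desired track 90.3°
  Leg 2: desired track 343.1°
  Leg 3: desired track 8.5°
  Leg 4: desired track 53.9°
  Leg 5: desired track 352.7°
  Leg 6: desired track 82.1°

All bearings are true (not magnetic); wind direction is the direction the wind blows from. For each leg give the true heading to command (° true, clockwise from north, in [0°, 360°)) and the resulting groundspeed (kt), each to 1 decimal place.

Leg 1: heading=91.4°, groundspeed=158.7 kt
Leg 2: heading=353.4°, groundspeed=208.2 kt
Leg 3: heading=19.6°, groundspeed=191.2 kt
Leg 4: heading=61.3°, groundspeed=166.7 kt
Leg 5: heading=3.5°, groundspeed=201.8 kt
Leg 6: heading=84.7°, groundspeed=159.5 kt

Leg 1: desired track 90.3°; wind correction +1.1° → command heading 91.4°, groundspeed 158.7 kt
Leg 2: desired track 343.1°; wind correction +10.3° → command heading 353.4°, groundspeed 208.2 kt
Leg 3: desired track 8.5°; wind correction +11.1° → command heading 19.6°, groundspeed 191.2 kt
Leg 4: desired track 53.9°; wind correction +7.4° → command heading 61.3°, groundspeed 166.7 kt
Leg 5: desired track 352.7°; wind correction +10.8° → command heading 3.5°, groundspeed 201.8 kt
Leg 6: desired track 82.1°; wind correction +2.6° → command heading 84.7°, groundspeed 159.5 kt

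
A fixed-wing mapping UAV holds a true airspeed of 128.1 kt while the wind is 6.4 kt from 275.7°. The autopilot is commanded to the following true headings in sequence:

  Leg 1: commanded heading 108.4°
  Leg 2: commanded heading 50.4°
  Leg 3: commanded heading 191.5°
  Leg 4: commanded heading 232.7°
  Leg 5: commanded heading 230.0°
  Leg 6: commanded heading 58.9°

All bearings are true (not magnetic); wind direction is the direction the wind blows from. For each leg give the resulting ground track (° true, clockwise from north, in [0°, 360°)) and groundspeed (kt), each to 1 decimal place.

Leg 1: heading 108.4°; drift -0.6° → track 107.8°, groundspeed 134.4 kt
Leg 2: heading 50.4°; drift +2.0° → track 52.4°, groundspeed 132.7 kt
Leg 3: heading 191.5°; drift -2.9° → track 188.6°, groundspeed 127.6 kt
Leg 4: heading 232.7°; drift -2.0° → track 230.7°, groundspeed 123.5 kt
Leg 5: heading 230.0°; drift -2.1° → track 227.9°, groundspeed 123.7 kt
Leg 6: heading 58.9°; drift +1.6° → track 60.5°, groundspeed 133.3 kt

Leg 1: track=107.8°, groundspeed=134.4 kt
Leg 2: track=52.4°, groundspeed=132.7 kt
Leg 3: track=188.6°, groundspeed=127.6 kt
Leg 4: track=230.7°, groundspeed=123.5 kt
Leg 5: track=227.9°, groundspeed=123.7 kt
Leg 6: track=60.5°, groundspeed=133.3 kt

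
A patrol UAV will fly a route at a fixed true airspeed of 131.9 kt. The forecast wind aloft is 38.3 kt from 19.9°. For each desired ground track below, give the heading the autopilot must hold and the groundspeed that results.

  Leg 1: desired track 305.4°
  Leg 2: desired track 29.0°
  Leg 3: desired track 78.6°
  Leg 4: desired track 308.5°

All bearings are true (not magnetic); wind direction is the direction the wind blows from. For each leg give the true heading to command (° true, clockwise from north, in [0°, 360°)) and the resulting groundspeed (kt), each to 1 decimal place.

Leg 1: desired track 305.4°; wind correction +16.2° → command heading 321.6°, groundspeed 116.4 kt
Leg 2: desired track 29.0°; wind correction -2.6° → command heading 26.4°, groundspeed 93.9 kt
Leg 3: desired track 78.6°; wind correction -14.4° → command heading 64.2°, groundspeed 107.9 kt
Leg 4: desired track 308.5°; wind correction +16.0° → command heading 324.5°, groundspeed 114.6 kt

Leg 1: heading=321.6°, groundspeed=116.4 kt
Leg 2: heading=26.4°, groundspeed=93.9 kt
Leg 3: heading=64.2°, groundspeed=107.9 kt
Leg 4: heading=324.5°, groundspeed=114.6 kt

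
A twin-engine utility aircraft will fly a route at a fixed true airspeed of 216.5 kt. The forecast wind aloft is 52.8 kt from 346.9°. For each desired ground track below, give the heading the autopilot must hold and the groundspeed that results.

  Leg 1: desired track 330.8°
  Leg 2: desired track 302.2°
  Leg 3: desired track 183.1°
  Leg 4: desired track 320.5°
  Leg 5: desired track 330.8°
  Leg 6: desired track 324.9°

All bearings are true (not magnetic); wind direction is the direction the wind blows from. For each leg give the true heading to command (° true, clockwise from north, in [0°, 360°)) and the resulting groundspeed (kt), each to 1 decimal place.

Leg 1: desired track 330.8°; wind correction +3.9° → command heading 334.7°, groundspeed 165.3 kt
Leg 2: desired track 302.2°; wind correction +9.9° → command heading 312.1°, groundspeed 175.8 kt
Leg 3: desired track 183.1°; wind correction +3.9° → command heading 187.0°, groundspeed 266.7 kt
Leg 4: desired track 320.5°; wind correction +6.2° → command heading 326.7°, groundspeed 167.9 kt
Leg 5: desired track 330.8°; wind correction +3.9° → command heading 334.7°, groundspeed 165.3 kt
Leg 6: desired track 324.9°; wind correction +5.2° → command heading 330.1°, groundspeed 166.6 kt

Leg 1: heading=334.7°, groundspeed=165.3 kt
Leg 2: heading=312.1°, groundspeed=175.8 kt
Leg 3: heading=187.0°, groundspeed=266.7 kt
Leg 4: heading=326.7°, groundspeed=167.9 kt
Leg 5: heading=334.7°, groundspeed=165.3 kt
Leg 6: heading=330.1°, groundspeed=166.6 kt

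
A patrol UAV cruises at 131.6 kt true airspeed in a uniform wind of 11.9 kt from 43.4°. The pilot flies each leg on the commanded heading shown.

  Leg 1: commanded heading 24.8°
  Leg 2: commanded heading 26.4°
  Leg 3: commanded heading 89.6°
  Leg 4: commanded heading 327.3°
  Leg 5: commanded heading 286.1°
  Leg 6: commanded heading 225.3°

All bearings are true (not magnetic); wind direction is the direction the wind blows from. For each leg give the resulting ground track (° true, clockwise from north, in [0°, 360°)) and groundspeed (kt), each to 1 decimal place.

Leg 1: track=23.0°, groundspeed=120.4 kt
Leg 2: track=24.7°, groundspeed=120.3 kt
Leg 3: track=93.6°, groundspeed=123.7 kt
Leg 4: track=322.2°, groundspeed=129.3 kt
Leg 5: track=281.7°, groundspeed=137.5 kt
Leg 6: track=225.1°, groundspeed=143.5 kt

Leg 1: heading 24.8°; drift -1.8° → track 23.0°, groundspeed 120.4 kt
Leg 2: heading 26.4°; drift -1.7° → track 24.7°, groundspeed 120.3 kt
Leg 3: heading 89.6°; drift +4.0° → track 93.6°, groundspeed 123.7 kt
Leg 4: heading 327.3°; drift -5.1° → track 322.2°, groundspeed 129.3 kt
Leg 5: heading 286.1°; drift -4.4° → track 281.7°, groundspeed 137.5 kt
Leg 6: heading 225.3°; drift -0.2° → track 225.1°, groundspeed 143.5 kt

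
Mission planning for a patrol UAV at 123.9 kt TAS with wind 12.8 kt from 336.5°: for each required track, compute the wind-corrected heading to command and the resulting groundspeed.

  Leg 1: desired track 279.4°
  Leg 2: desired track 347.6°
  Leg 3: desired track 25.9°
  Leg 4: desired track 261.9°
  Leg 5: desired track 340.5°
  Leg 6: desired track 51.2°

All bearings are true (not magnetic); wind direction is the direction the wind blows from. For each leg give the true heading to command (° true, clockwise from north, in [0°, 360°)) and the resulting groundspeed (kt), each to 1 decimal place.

Leg 1: desired track 279.4°; wind correction +5.0° → command heading 284.4°, groundspeed 116.5 kt
Leg 2: desired track 347.6°; wind correction -1.1° → command heading 346.5°, groundspeed 111.3 kt
Leg 3: desired track 25.9°; wind correction -4.5° → command heading 21.4°, groundspeed 115.2 kt
Leg 4: desired track 261.9°; wind correction +5.7° → command heading 267.6°, groundspeed 119.9 kt
Leg 5: desired track 340.5°; wind correction -0.4° → command heading 340.1°, groundspeed 111.1 kt
Leg 6: desired track 51.2°; wind correction -5.7° → command heading 45.5°, groundspeed 119.9 kt

Leg 1: heading=284.4°, groundspeed=116.5 kt
Leg 2: heading=346.5°, groundspeed=111.3 kt
Leg 3: heading=21.4°, groundspeed=115.2 kt
Leg 4: heading=267.6°, groundspeed=119.9 kt
Leg 5: heading=340.1°, groundspeed=111.1 kt
Leg 6: heading=45.5°, groundspeed=119.9 kt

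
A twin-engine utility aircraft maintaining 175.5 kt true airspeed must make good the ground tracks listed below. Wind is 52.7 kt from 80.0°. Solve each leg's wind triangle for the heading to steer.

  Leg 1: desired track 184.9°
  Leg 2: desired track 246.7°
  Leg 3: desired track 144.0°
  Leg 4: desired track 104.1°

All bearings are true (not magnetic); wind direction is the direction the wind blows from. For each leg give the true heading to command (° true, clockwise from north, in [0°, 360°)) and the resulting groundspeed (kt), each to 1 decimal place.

Leg 1: heading=168.0°, groundspeed=181.5 kt
Leg 2: heading=242.7°, groundspeed=226.4 kt
Leg 3: heading=128.3°, groundspeed=145.9 kt
Leg 4: heading=97.1°, groundspeed=126.1 kt

Leg 1: desired track 184.9°; wind correction -16.9° → command heading 168.0°, groundspeed 181.5 kt
Leg 2: desired track 246.7°; wind correction -4.0° → command heading 242.7°, groundspeed 226.4 kt
Leg 3: desired track 144.0°; wind correction -15.7° → command heading 128.3°, groundspeed 145.9 kt
Leg 4: desired track 104.1°; wind correction -7.0° → command heading 97.1°, groundspeed 126.1 kt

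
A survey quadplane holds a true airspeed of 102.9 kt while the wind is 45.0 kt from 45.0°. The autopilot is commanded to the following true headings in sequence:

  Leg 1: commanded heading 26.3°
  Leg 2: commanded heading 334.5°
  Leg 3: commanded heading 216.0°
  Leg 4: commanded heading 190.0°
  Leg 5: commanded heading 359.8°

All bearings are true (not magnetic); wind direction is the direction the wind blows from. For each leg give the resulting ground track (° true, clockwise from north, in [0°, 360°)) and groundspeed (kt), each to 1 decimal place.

Leg 1: heading 26.3°; drift -13.5° → track 12.8°, groundspeed 62.0 kt
Leg 2: heading 334.5°; drift -25.8° → track 308.7°, groundspeed 97.6 kt
Leg 3: heading 216.0°; drift +2.7° → track 218.7°, groundspeed 147.5 kt
Leg 4: heading 190.0°; drift +10.5° → track 200.5°, groundspeed 142.1 kt
Leg 5: heading 359.8°; drift -24.2° → track 335.6°, groundspeed 78.0 kt

Leg 1: track=12.8°, groundspeed=62.0 kt
Leg 2: track=308.7°, groundspeed=97.6 kt
Leg 3: track=218.7°, groundspeed=147.5 kt
Leg 4: track=200.5°, groundspeed=142.1 kt
Leg 5: track=335.6°, groundspeed=78.0 kt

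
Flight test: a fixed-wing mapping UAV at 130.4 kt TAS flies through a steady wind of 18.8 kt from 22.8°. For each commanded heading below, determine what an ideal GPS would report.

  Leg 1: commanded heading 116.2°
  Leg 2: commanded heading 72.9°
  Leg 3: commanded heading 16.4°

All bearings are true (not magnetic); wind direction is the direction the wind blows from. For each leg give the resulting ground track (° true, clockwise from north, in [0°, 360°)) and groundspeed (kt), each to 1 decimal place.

Leg 1: track=124.3°, groundspeed=132.8 kt
Leg 2: track=79.8°, groundspeed=119.2 kt
Leg 3: track=15.3°, groundspeed=111.7 kt

Leg 1: heading 116.2°; drift +8.1° → track 124.3°, groundspeed 132.8 kt
Leg 2: heading 72.9°; drift +6.9° → track 79.8°, groundspeed 119.2 kt
Leg 3: heading 16.4°; drift -1.1° → track 15.3°, groundspeed 111.7 kt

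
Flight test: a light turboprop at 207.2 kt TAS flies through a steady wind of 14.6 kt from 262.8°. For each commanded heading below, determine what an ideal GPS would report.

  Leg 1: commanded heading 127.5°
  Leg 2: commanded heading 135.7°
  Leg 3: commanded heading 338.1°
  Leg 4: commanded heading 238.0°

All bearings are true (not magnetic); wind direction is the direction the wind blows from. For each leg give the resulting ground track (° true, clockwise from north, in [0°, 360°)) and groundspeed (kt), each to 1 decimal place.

Leg 1: track=124.8°, groundspeed=217.8 kt
Leg 2: track=132.6°, groundspeed=216.3 kt
Leg 3: track=342.1°, groundspeed=204.0 kt
Leg 4: track=236.2°, groundspeed=194.0 kt

Leg 1: heading 127.5°; drift -2.7° → track 124.8°, groundspeed 217.8 kt
Leg 2: heading 135.7°; drift -3.1° → track 132.6°, groundspeed 216.3 kt
Leg 3: heading 338.1°; drift +4.0° → track 342.1°, groundspeed 204.0 kt
Leg 4: heading 238.0°; drift -1.8° → track 236.2°, groundspeed 194.0 kt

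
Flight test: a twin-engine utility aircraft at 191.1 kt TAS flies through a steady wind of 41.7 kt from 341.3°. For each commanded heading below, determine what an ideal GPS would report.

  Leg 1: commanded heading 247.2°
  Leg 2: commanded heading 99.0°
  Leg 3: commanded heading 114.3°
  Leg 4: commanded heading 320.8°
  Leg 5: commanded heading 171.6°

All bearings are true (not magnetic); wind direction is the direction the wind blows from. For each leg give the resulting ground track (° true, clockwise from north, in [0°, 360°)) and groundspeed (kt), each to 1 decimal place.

Leg 1: heading 247.2°; drift -12.1° → track 235.1°, groundspeed 198.5 kt
Leg 2: heading 99.0°; drift +9.9° → track 108.9°, groundspeed 213.7 kt
Leg 3: heading 114.3°; drift +7.9° → track 122.2°, groundspeed 221.6 kt
Leg 4: heading 320.8°; drift -5.5° → track 315.3°, groundspeed 152.7 kt
Leg 5: heading 171.6°; drift -1.8° → track 169.8°, groundspeed 232.2 kt

Leg 1: track=235.1°, groundspeed=198.5 kt
Leg 2: track=108.9°, groundspeed=213.7 kt
Leg 3: track=122.2°, groundspeed=221.6 kt
Leg 4: track=315.3°, groundspeed=152.7 kt
Leg 5: track=169.8°, groundspeed=232.2 kt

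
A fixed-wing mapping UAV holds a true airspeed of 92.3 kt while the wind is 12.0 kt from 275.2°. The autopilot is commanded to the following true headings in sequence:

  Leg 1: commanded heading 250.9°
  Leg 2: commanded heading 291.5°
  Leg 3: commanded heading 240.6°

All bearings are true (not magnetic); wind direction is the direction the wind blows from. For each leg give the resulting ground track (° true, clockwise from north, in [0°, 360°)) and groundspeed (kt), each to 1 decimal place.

Leg 1: track=247.4°, groundspeed=81.5 kt
Leg 2: track=293.9°, groundspeed=80.9 kt
Leg 3: track=235.9°, groundspeed=82.7 kt

Leg 1: heading 250.9°; drift -3.5° → track 247.4°, groundspeed 81.5 kt
Leg 2: heading 291.5°; drift +2.4° → track 293.9°, groundspeed 80.9 kt
Leg 3: heading 240.6°; drift -4.7° → track 235.9°, groundspeed 82.7 kt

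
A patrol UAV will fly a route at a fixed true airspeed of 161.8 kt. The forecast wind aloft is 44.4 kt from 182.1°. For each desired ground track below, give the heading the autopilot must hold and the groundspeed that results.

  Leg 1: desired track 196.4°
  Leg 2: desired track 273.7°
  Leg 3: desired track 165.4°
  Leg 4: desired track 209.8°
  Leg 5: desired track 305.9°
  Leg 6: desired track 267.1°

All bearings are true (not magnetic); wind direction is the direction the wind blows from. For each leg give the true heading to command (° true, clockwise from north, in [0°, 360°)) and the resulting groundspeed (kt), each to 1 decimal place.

Leg 1: desired track 196.4°; wind correction -3.9° → command heading 192.5°, groundspeed 118.4 kt
Leg 2: desired track 273.7°; wind correction -15.9° → command heading 257.8°, groundspeed 156.8 kt
Leg 3: desired track 165.4°; wind correction +4.5° → command heading 169.9°, groundspeed 118.8 kt
Leg 4: desired track 209.8°; wind correction -7.3° → command heading 202.5°, groundspeed 121.2 kt
Leg 5: desired track 305.9°; wind correction -13.2° → command heading 292.7°, groundspeed 182.2 kt
Leg 6: desired track 267.1°; wind correction -15.9° → command heading 251.2°, groundspeed 151.8 kt

Leg 1: heading=192.5°, groundspeed=118.4 kt
Leg 2: heading=257.8°, groundspeed=156.8 kt
Leg 3: heading=169.9°, groundspeed=118.8 kt
Leg 4: heading=202.5°, groundspeed=121.2 kt
Leg 5: heading=292.7°, groundspeed=182.2 kt
Leg 6: heading=251.2°, groundspeed=151.8 kt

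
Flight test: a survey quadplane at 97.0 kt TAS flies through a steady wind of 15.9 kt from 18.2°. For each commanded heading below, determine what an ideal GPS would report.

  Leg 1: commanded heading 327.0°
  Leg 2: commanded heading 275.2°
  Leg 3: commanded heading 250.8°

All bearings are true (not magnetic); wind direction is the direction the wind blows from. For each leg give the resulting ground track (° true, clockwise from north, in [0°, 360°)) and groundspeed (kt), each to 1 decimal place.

Leg 1: heading 327.0°; drift -8.1° → track 318.9°, groundspeed 87.9 kt
Leg 2: heading 275.2°; drift -8.8° → track 266.4°, groundspeed 101.8 kt
Leg 3: heading 250.8°; drift -6.8° → track 244.0°, groundspeed 107.4 kt

Leg 1: track=318.9°, groundspeed=87.9 kt
Leg 2: track=266.4°, groundspeed=101.8 kt
Leg 3: track=244.0°, groundspeed=107.4 kt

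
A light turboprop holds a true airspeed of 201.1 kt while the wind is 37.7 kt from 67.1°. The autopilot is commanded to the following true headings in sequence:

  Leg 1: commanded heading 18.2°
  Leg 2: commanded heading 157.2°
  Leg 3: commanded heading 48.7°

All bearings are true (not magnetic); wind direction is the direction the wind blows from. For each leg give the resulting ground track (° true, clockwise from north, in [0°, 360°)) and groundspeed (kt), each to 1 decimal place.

Leg 1: track=9.0°, groundspeed=178.6 kt
Leg 2: track=167.8°, groundspeed=204.7 kt
Leg 3: track=44.6°, groundspeed=165.8 kt

Leg 1: heading 18.2°; drift -9.2° → track 9.0°, groundspeed 178.6 kt
Leg 2: heading 157.2°; drift +10.6° → track 167.8°, groundspeed 204.7 kt
Leg 3: heading 48.7°; drift -4.1° → track 44.6°, groundspeed 165.8 kt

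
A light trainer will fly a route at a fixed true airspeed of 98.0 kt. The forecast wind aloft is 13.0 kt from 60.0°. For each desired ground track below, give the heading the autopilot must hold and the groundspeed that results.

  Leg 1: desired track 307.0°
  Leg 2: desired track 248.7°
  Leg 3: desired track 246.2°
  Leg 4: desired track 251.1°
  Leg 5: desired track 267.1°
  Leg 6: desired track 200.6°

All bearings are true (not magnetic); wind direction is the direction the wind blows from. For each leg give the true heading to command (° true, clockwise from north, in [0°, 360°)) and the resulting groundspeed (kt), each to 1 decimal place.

Leg 1: heading=314.0°, groundspeed=102.3 kt
Leg 2: heading=249.8°, groundspeed=110.8 kt
Leg 3: heading=247.0°, groundspeed=110.9 kt
Leg 4: heading=252.6°, groundspeed=110.7 kt
Leg 5: heading=270.6°, groundspeed=109.4 kt
Leg 6: heading=195.8°, groundspeed=107.7 kt

Leg 1: desired track 307.0°; wind correction +7.0° → command heading 314.0°, groundspeed 102.3 kt
Leg 2: desired track 248.7°; wind correction +1.1° → command heading 249.8°, groundspeed 110.8 kt
Leg 3: desired track 246.2°; wind correction +0.8° → command heading 247.0°, groundspeed 110.9 kt
Leg 4: desired track 251.1°; wind correction +1.5° → command heading 252.6°, groundspeed 110.7 kt
Leg 5: desired track 267.1°; wind correction +3.5° → command heading 270.6°, groundspeed 109.4 kt
Leg 6: desired track 200.6°; wind correction -4.8° → command heading 195.8°, groundspeed 107.7 kt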